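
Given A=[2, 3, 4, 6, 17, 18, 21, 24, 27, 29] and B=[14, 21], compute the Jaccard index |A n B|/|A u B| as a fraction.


A intersect B = [21]
|A intersect B| = 1
A union B = [2, 3, 4, 6, 14, 17, 18, 21, 24, 27, 29]
|A union B| = 11
Jaccard = 1/11 = 1/11

1/11


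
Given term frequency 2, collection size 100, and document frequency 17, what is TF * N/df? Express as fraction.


TF * (N/df)
= 2 * (100/17)
= 2 * 100/17
= 200/17

200/17


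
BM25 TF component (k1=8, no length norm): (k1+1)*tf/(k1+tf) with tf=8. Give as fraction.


BM25 TF component = (k1+1)*tf / (k1+tf)
k1 = 8, tf = 8
Numerator = (8+1)*8 = 72
Denominator = 8 + 8 = 16
= 72/16 = 9/2

9/2


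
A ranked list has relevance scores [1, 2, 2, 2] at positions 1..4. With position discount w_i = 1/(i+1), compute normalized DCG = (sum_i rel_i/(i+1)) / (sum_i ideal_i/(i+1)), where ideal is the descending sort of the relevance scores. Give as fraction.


Position discount weights w_i = 1/(i+1) for i=1..4:
Weights = [1/2, 1/3, 1/4, 1/5]
Actual relevance: [1, 2, 2, 2]
DCG = 1/2 + 2/3 + 2/4 + 2/5 = 31/15
Ideal relevance (sorted desc): [2, 2, 2, 1]
Ideal DCG = 2/2 + 2/3 + 2/4 + 1/5 = 71/30
nDCG = DCG / ideal_DCG = 31/15 / 71/30 = 62/71

62/71


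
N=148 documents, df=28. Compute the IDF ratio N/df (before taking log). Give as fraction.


IDF ratio = N / df
= 148 / 28
= 37/7

37/7


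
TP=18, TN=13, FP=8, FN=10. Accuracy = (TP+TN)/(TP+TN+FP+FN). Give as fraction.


Accuracy = (TP + TN) / (TP + TN + FP + FN)
TP + TN = 18 + 13 = 31
Total = 18 + 13 + 8 + 10 = 49
Accuracy = 31 / 49 = 31/49

31/49


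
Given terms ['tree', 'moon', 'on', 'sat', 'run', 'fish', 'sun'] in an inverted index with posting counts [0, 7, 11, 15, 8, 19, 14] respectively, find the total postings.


Summing posting list sizes:
'tree': 0 postings
'moon': 7 postings
'on': 11 postings
'sat': 15 postings
'run': 8 postings
'fish': 19 postings
'sun': 14 postings
Total = 0 + 7 + 11 + 15 + 8 + 19 + 14 = 74

74


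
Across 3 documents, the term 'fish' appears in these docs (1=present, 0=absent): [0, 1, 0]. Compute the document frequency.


Checking each document for 'fish':
Doc 1: absent
Doc 2: present
Doc 3: absent
df = sum of presences = 0 + 1 + 0 = 1

1


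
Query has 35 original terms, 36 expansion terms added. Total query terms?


Original terms: 35
Expansion terms: 36
Total = 35 + 36 = 71

71


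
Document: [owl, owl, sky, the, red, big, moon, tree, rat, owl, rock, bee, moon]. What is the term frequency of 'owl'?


Document has 13 words
Scanning for 'owl':
Found at positions: [0, 1, 9]
Count = 3

3


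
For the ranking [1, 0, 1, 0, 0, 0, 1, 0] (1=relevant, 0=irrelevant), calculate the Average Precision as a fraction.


Computing P@k for each relevant position:
Position 1: relevant, P@1 = 1/1 = 1
Position 2: not relevant
Position 3: relevant, P@3 = 2/3 = 2/3
Position 4: not relevant
Position 5: not relevant
Position 6: not relevant
Position 7: relevant, P@7 = 3/7 = 3/7
Position 8: not relevant
Sum of P@k = 1 + 2/3 + 3/7 = 44/21
AP = 44/21 / 3 = 44/63

44/63


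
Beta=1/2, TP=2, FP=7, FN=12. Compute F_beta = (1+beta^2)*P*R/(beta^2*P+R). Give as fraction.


P = TP/(TP+FP) = 2/9 = 2/9
R = TP/(TP+FN) = 2/14 = 1/7
beta^2 = 1/2^2 = 1/4
(1 + beta^2) = 5/4
Numerator = (1+beta^2)*P*R = 5/126
Denominator = beta^2*P + R = 1/18 + 1/7 = 25/126
F_beta = 1/5

1/5


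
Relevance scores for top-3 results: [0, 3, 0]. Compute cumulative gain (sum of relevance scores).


Cumulative Gain = sum of relevance scores
Position 1: rel=0, running sum=0
Position 2: rel=3, running sum=3
Position 3: rel=0, running sum=3
CG = 3

3


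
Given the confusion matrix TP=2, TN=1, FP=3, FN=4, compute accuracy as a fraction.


Accuracy = (TP + TN) / (TP + TN + FP + FN)
TP + TN = 2 + 1 = 3
Total = 2 + 1 + 3 + 4 = 10
Accuracy = 3 / 10 = 3/10

3/10


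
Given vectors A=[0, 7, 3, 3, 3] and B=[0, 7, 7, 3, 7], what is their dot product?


Dot product = sum of element-wise products
A[0]*B[0] = 0*0 = 0
A[1]*B[1] = 7*7 = 49
A[2]*B[2] = 3*7 = 21
A[3]*B[3] = 3*3 = 9
A[4]*B[4] = 3*7 = 21
Sum = 0 + 49 + 21 + 9 + 21 = 100

100


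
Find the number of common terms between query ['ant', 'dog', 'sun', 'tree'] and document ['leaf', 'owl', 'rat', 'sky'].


Query terms: ['ant', 'dog', 'sun', 'tree']
Document terms: ['leaf', 'owl', 'rat', 'sky']
Common terms: []
Overlap count = 0

0


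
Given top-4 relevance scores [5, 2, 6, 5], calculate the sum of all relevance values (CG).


Cumulative Gain = sum of relevance scores
Position 1: rel=5, running sum=5
Position 2: rel=2, running sum=7
Position 3: rel=6, running sum=13
Position 4: rel=5, running sum=18
CG = 18

18


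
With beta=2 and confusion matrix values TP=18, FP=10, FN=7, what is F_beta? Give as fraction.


P = TP/(TP+FP) = 18/28 = 9/14
R = TP/(TP+FN) = 18/25 = 18/25
beta^2 = 2^2 = 4
(1 + beta^2) = 5
Numerator = (1+beta^2)*P*R = 81/35
Denominator = beta^2*P + R = 18/7 + 18/25 = 576/175
F_beta = 45/64

45/64


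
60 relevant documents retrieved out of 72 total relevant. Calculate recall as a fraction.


Recall = retrieved_relevant / total_relevant
= 60 / 72
= 60 / (60 + 12)
= 5/6

5/6


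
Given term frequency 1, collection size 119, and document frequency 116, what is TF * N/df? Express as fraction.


TF * (N/df)
= 1 * (119/116)
= 1 * 119/116
= 119/116

119/116


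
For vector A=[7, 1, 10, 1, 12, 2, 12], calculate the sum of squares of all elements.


|A|^2 = sum of squared components
A[0]^2 = 7^2 = 49
A[1]^2 = 1^2 = 1
A[2]^2 = 10^2 = 100
A[3]^2 = 1^2 = 1
A[4]^2 = 12^2 = 144
A[5]^2 = 2^2 = 4
A[6]^2 = 12^2 = 144
Sum = 49 + 1 + 100 + 1 + 144 + 4 + 144 = 443

443


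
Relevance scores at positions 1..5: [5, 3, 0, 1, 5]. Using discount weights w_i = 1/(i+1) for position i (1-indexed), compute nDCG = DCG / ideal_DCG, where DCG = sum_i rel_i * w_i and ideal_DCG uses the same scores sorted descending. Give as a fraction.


Position discount weights w_i = 1/(i+1) for i=1..5:
Weights = [1/2, 1/3, 1/4, 1/5, 1/6]
Actual relevance: [5, 3, 0, 1, 5]
DCG = 5/2 + 3/3 + 0/4 + 1/5 + 5/6 = 68/15
Ideal relevance (sorted desc): [5, 5, 3, 1, 0]
Ideal DCG = 5/2 + 5/3 + 3/4 + 1/5 + 0/6 = 307/60
nDCG = DCG / ideal_DCG = 68/15 / 307/60 = 272/307

272/307


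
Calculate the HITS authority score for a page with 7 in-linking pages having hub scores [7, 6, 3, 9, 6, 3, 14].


Authority = sum of hub scores of in-linkers
In-link 1: hub score = 7
In-link 2: hub score = 6
In-link 3: hub score = 3
In-link 4: hub score = 9
In-link 5: hub score = 6
In-link 6: hub score = 3
In-link 7: hub score = 14
Authority = 7 + 6 + 3 + 9 + 6 + 3 + 14 = 48

48


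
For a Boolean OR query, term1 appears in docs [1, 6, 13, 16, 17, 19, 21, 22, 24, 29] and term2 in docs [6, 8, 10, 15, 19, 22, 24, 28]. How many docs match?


Boolean OR: find union of posting lists
term1 docs: [1, 6, 13, 16, 17, 19, 21, 22, 24, 29]
term2 docs: [6, 8, 10, 15, 19, 22, 24, 28]
Union: [1, 6, 8, 10, 13, 15, 16, 17, 19, 21, 22, 24, 28, 29]
|union| = 14

14


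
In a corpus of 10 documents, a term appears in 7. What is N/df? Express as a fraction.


IDF ratio = N / df
= 10 / 7
= 10/7

10/7


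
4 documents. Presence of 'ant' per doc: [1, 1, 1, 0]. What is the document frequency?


Checking each document for 'ant':
Doc 1: present
Doc 2: present
Doc 3: present
Doc 4: absent
df = sum of presences = 1 + 1 + 1 + 0 = 3

3


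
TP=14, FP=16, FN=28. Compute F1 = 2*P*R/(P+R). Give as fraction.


F1 = 2 * P * R / (P + R)
P = TP/(TP+FP) = 14/30 = 7/15
R = TP/(TP+FN) = 14/42 = 1/3
2 * P * R = 2 * 7/15 * 1/3 = 14/45
P + R = 7/15 + 1/3 = 4/5
F1 = 14/45 / 4/5 = 7/18

7/18


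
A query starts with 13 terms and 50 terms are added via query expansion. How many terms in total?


Original terms: 13
Expansion terms: 50
Total = 13 + 50 = 63

63


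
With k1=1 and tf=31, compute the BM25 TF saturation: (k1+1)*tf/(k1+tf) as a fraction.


BM25 TF component = (k1+1)*tf / (k1+tf)
k1 = 1, tf = 31
Numerator = (1+1)*31 = 62
Denominator = 1 + 31 = 32
= 62/32 = 31/16

31/16


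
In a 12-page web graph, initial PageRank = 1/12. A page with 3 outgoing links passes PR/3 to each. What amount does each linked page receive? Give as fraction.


Initial PR = 1/12 = 1/12
Outlinks = 3
Contribution per link = PR / outlinks
= 1/12 / 3
= 1/36

1/36


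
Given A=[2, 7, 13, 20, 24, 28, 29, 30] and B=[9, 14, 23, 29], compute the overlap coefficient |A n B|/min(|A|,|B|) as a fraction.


A intersect B = [29]
|A intersect B| = 1
min(|A|, |B|) = min(8, 4) = 4
Overlap = 1 / 4 = 1/4

1/4


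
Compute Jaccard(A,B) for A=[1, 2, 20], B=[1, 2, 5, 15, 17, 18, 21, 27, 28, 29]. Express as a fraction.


A intersect B = [1, 2]
|A intersect B| = 2
A union B = [1, 2, 5, 15, 17, 18, 20, 21, 27, 28, 29]
|A union B| = 11
Jaccard = 2/11 = 2/11

2/11


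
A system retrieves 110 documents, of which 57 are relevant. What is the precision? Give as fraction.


Precision = relevant_retrieved / total_retrieved
= 57 / 110
= 57 / (57 + 53)
= 57/110

57/110


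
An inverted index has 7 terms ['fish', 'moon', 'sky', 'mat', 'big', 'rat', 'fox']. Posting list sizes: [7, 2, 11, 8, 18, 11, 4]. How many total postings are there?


Summing posting list sizes:
'fish': 7 postings
'moon': 2 postings
'sky': 11 postings
'mat': 8 postings
'big': 18 postings
'rat': 11 postings
'fox': 4 postings
Total = 7 + 2 + 11 + 8 + 18 + 11 + 4 = 61

61


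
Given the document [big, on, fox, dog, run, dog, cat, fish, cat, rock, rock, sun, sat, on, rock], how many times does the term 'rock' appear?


Document has 15 words
Scanning for 'rock':
Found at positions: [9, 10, 14]
Count = 3

3


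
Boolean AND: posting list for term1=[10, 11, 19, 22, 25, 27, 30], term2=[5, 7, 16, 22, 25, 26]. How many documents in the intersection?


Boolean AND: find intersection of posting lists
term1 docs: [10, 11, 19, 22, 25, 27, 30]
term2 docs: [5, 7, 16, 22, 25, 26]
Intersection: [22, 25]
|intersection| = 2

2


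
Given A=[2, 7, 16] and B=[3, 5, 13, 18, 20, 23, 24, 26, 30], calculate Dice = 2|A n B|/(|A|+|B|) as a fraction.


A intersect B = []
|A intersect B| = 0
|A| = 3, |B| = 9
Dice = 2*0 / (3+9)
= 0 / 12 = 0

0


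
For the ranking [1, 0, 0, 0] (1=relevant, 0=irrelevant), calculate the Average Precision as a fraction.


Computing P@k for each relevant position:
Position 1: relevant, P@1 = 1/1 = 1
Position 2: not relevant
Position 3: not relevant
Position 4: not relevant
Sum of P@k = 1 = 1
AP = 1 / 1 = 1

1


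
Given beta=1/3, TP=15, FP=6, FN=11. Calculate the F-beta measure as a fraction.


P = TP/(TP+FP) = 15/21 = 5/7
R = TP/(TP+FN) = 15/26 = 15/26
beta^2 = 1/3^2 = 1/9
(1 + beta^2) = 10/9
Numerator = (1+beta^2)*P*R = 125/273
Denominator = beta^2*P + R = 5/63 + 15/26 = 1075/1638
F_beta = 30/43

30/43


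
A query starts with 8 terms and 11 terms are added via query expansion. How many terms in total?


Original terms: 8
Expansion terms: 11
Total = 8 + 11 = 19

19


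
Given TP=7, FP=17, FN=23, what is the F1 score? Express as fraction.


F1 = 2 * P * R / (P + R)
P = TP/(TP+FP) = 7/24 = 7/24
R = TP/(TP+FN) = 7/30 = 7/30
2 * P * R = 2 * 7/24 * 7/30 = 49/360
P + R = 7/24 + 7/30 = 21/40
F1 = 49/360 / 21/40 = 7/27

7/27


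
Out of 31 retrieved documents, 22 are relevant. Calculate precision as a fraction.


Precision = relevant_retrieved / total_retrieved
= 22 / 31
= 22 / (22 + 9)
= 22/31

22/31


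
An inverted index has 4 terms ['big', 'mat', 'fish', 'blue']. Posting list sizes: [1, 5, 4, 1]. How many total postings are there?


Summing posting list sizes:
'big': 1 postings
'mat': 5 postings
'fish': 4 postings
'blue': 1 postings
Total = 1 + 5 + 4 + 1 = 11

11


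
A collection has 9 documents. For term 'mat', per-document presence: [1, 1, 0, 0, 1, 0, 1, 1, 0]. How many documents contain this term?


Checking each document for 'mat':
Doc 1: present
Doc 2: present
Doc 3: absent
Doc 4: absent
Doc 5: present
Doc 6: absent
Doc 7: present
Doc 8: present
Doc 9: absent
df = sum of presences = 1 + 1 + 0 + 0 + 1 + 0 + 1 + 1 + 0 = 5

5


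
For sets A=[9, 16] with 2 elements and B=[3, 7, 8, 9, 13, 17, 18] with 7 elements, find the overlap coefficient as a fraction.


A intersect B = [9]
|A intersect B| = 1
min(|A|, |B|) = min(2, 7) = 2
Overlap = 1 / 2 = 1/2

1/2


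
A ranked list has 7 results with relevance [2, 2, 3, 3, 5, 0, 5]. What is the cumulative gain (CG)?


Cumulative Gain = sum of relevance scores
Position 1: rel=2, running sum=2
Position 2: rel=2, running sum=4
Position 3: rel=3, running sum=7
Position 4: rel=3, running sum=10
Position 5: rel=5, running sum=15
Position 6: rel=0, running sum=15
Position 7: rel=5, running sum=20
CG = 20

20


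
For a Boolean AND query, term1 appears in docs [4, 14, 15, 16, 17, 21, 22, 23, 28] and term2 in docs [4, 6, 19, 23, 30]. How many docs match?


Boolean AND: find intersection of posting lists
term1 docs: [4, 14, 15, 16, 17, 21, 22, 23, 28]
term2 docs: [4, 6, 19, 23, 30]
Intersection: [4, 23]
|intersection| = 2

2


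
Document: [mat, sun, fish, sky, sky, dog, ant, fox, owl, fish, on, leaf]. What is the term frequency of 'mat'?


Document has 12 words
Scanning for 'mat':
Found at positions: [0]
Count = 1

1


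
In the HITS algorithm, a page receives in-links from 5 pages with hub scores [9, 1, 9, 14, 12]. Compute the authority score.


Authority = sum of hub scores of in-linkers
In-link 1: hub score = 9
In-link 2: hub score = 1
In-link 3: hub score = 9
In-link 4: hub score = 14
In-link 5: hub score = 12
Authority = 9 + 1 + 9 + 14 + 12 = 45

45


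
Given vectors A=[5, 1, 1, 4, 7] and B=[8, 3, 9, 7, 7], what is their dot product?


Dot product = sum of element-wise products
A[0]*B[0] = 5*8 = 40
A[1]*B[1] = 1*3 = 3
A[2]*B[2] = 1*9 = 9
A[3]*B[3] = 4*7 = 28
A[4]*B[4] = 7*7 = 49
Sum = 40 + 3 + 9 + 28 + 49 = 129

129


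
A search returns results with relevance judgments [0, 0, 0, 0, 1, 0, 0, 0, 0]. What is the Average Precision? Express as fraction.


Computing P@k for each relevant position:
Position 1: not relevant
Position 2: not relevant
Position 3: not relevant
Position 4: not relevant
Position 5: relevant, P@5 = 1/5 = 1/5
Position 6: not relevant
Position 7: not relevant
Position 8: not relevant
Position 9: not relevant
Sum of P@k = 1/5 = 1/5
AP = 1/5 / 1 = 1/5

1/5


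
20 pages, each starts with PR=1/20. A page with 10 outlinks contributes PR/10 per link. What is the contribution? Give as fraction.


Initial PR = 1/20 = 1/20
Outlinks = 10
Contribution per link = PR / outlinks
= 1/20 / 10
= 1/200

1/200


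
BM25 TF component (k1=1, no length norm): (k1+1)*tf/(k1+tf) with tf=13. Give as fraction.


BM25 TF component = (k1+1)*tf / (k1+tf)
k1 = 1, tf = 13
Numerator = (1+1)*13 = 26
Denominator = 1 + 13 = 14
= 26/14 = 13/7

13/7


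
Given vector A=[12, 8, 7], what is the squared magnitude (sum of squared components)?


|A|^2 = sum of squared components
A[0]^2 = 12^2 = 144
A[1]^2 = 8^2 = 64
A[2]^2 = 7^2 = 49
Sum = 144 + 64 + 49 = 257

257


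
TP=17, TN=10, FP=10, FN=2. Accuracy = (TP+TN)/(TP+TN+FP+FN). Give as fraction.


Accuracy = (TP + TN) / (TP + TN + FP + FN)
TP + TN = 17 + 10 = 27
Total = 17 + 10 + 10 + 2 = 39
Accuracy = 27 / 39 = 9/13

9/13


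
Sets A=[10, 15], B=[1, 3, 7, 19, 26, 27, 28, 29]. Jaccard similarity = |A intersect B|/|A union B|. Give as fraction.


A intersect B = []
|A intersect B| = 0
A union B = [1, 3, 7, 10, 15, 19, 26, 27, 28, 29]
|A union B| = 10
Jaccard = 0/10 = 0

0


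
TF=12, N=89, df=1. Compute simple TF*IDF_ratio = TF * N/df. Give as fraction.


TF * (N/df)
= 12 * (89/1)
= 12 * 89
= 1068

1068


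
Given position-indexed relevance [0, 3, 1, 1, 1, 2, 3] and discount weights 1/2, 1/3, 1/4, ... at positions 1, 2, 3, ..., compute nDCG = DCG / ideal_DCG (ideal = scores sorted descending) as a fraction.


Position discount weights w_i = 1/(i+1) for i=1..7:
Weights = [1/2, 1/3, 1/4, 1/5, 1/6, 1/7, 1/8]
Actual relevance: [0, 3, 1, 1, 1, 2, 3]
DCG = 0/2 + 3/3 + 1/4 + 1/5 + 1/6 + 2/7 + 3/8 = 1913/840
Ideal relevance (sorted desc): [3, 3, 2, 1, 1, 1, 0]
Ideal DCG = 3/2 + 3/3 + 2/4 + 1/5 + 1/6 + 1/7 + 0/8 = 737/210
nDCG = DCG / ideal_DCG = 1913/840 / 737/210 = 1913/2948

1913/2948


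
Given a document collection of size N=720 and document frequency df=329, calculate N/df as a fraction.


IDF ratio = N / df
= 720 / 329
= 720/329

720/329


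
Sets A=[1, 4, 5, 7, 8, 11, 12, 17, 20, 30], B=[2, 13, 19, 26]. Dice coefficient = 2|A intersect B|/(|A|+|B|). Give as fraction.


A intersect B = []
|A intersect B| = 0
|A| = 10, |B| = 4
Dice = 2*0 / (10+4)
= 0 / 14 = 0

0


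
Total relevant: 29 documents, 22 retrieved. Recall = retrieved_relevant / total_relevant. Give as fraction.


Recall = retrieved_relevant / total_relevant
= 22 / 29
= 22 / (22 + 7)
= 22/29

22/29


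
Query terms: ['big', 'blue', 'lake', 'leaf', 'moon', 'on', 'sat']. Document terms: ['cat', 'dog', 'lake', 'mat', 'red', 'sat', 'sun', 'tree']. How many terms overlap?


Query terms: ['big', 'blue', 'lake', 'leaf', 'moon', 'on', 'sat']
Document terms: ['cat', 'dog', 'lake', 'mat', 'red', 'sat', 'sun', 'tree']
Common terms: ['lake', 'sat']
Overlap count = 2

2


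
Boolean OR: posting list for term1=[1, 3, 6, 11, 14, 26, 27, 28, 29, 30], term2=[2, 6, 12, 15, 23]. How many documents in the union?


Boolean OR: find union of posting lists
term1 docs: [1, 3, 6, 11, 14, 26, 27, 28, 29, 30]
term2 docs: [2, 6, 12, 15, 23]
Union: [1, 2, 3, 6, 11, 12, 14, 15, 23, 26, 27, 28, 29, 30]
|union| = 14

14


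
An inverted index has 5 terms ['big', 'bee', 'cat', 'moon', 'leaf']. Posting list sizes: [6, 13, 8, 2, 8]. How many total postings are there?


Summing posting list sizes:
'big': 6 postings
'bee': 13 postings
'cat': 8 postings
'moon': 2 postings
'leaf': 8 postings
Total = 6 + 13 + 8 + 2 + 8 = 37

37


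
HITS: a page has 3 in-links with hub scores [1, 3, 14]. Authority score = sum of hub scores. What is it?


Authority = sum of hub scores of in-linkers
In-link 1: hub score = 1
In-link 2: hub score = 3
In-link 3: hub score = 14
Authority = 1 + 3 + 14 = 18

18


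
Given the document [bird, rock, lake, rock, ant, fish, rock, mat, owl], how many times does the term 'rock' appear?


Document has 9 words
Scanning for 'rock':
Found at positions: [1, 3, 6]
Count = 3

3


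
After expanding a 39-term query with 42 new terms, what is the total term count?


Original terms: 39
Expansion terms: 42
Total = 39 + 42 = 81

81


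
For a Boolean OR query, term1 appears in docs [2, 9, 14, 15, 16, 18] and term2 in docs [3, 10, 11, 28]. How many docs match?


Boolean OR: find union of posting lists
term1 docs: [2, 9, 14, 15, 16, 18]
term2 docs: [3, 10, 11, 28]
Union: [2, 3, 9, 10, 11, 14, 15, 16, 18, 28]
|union| = 10

10


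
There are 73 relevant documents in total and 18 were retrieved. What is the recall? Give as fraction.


Recall = retrieved_relevant / total_relevant
= 18 / 73
= 18 / (18 + 55)
= 18/73

18/73


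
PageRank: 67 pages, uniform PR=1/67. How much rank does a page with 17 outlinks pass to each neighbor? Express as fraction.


Initial PR = 1/67 = 1/67
Outlinks = 17
Contribution per link = PR / outlinks
= 1/67 / 17
= 1/1139

1/1139


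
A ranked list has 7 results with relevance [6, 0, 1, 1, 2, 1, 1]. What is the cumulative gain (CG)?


Cumulative Gain = sum of relevance scores
Position 1: rel=6, running sum=6
Position 2: rel=0, running sum=6
Position 3: rel=1, running sum=7
Position 4: rel=1, running sum=8
Position 5: rel=2, running sum=10
Position 6: rel=1, running sum=11
Position 7: rel=1, running sum=12
CG = 12

12


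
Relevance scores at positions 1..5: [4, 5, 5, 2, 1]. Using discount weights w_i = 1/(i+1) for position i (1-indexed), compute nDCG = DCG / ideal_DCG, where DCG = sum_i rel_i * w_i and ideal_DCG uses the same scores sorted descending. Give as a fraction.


Position discount weights w_i = 1/(i+1) for i=1..5:
Weights = [1/2, 1/3, 1/4, 1/5, 1/6]
Actual relevance: [4, 5, 5, 2, 1]
DCG = 4/2 + 5/3 + 5/4 + 2/5 + 1/6 = 329/60
Ideal relevance (sorted desc): [5, 5, 4, 2, 1]
Ideal DCG = 5/2 + 5/3 + 4/4 + 2/5 + 1/6 = 86/15
nDCG = DCG / ideal_DCG = 329/60 / 86/15 = 329/344

329/344


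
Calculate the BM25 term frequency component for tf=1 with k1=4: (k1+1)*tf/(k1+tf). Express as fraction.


BM25 TF component = (k1+1)*tf / (k1+tf)
k1 = 4, tf = 1
Numerator = (4+1)*1 = 5
Denominator = 4 + 1 = 5
= 5/5 = 1

1


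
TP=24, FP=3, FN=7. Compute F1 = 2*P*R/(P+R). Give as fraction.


F1 = 2 * P * R / (P + R)
P = TP/(TP+FP) = 24/27 = 8/9
R = TP/(TP+FN) = 24/31 = 24/31
2 * P * R = 2 * 8/9 * 24/31 = 128/93
P + R = 8/9 + 24/31 = 464/279
F1 = 128/93 / 464/279 = 24/29

24/29


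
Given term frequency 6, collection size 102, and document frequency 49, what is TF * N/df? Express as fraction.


TF * (N/df)
= 6 * (102/49)
= 6 * 102/49
= 612/49

612/49


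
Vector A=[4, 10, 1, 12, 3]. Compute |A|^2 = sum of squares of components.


|A|^2 = sum of squared components
A[0]^2 = 4^2 = 16
A[1]^2 = 10^2 = 100
A[2]^2 = 1^2 = 1
A[3]^2 = 12^2 = 144
A[4]^2 = 3^2 = 9
Sum = 16 + 100 + 1 + 144 + 9 = 270

270


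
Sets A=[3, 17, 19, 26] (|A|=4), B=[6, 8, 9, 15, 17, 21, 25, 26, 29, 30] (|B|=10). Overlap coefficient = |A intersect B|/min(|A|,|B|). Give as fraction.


A intersect B = [17, 26]
|A intersect B| = 2
min(|A|, |B|) = min(4, 10) = 4
Overlap = 2 / 4 = 1/2

1/2


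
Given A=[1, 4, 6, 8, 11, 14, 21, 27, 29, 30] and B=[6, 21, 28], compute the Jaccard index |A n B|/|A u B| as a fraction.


A intersect B = [6, 21]
|A intersect B| = 2
A union B = [1, 4, 6, 8, 11, 14, 21, 27, 28, 29, 30]
|A union B| = 11
Jaccard = 2/11 = 2/11

2/11


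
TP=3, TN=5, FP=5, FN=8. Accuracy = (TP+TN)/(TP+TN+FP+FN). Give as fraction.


Accuracy = (TP + TN) / (TP + TN + FP + FN)
TP + TN = 3 + 5 = 8
Total = 3 + 5 + 5 + 8 = 21
Accuracy = 8 / 21 = 8/21

8/21


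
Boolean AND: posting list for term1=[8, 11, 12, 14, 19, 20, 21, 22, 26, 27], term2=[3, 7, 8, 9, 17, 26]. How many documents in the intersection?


Boolean AND: find intersection of posting lists
term1 docs: [8, 11, 12, 14, 19, 20, 21, 22, 26, 27]
term2 docs: [3, 7, 8, 9, 17, 26]
Intersection: [8, 26]
|intersection| = 2

2


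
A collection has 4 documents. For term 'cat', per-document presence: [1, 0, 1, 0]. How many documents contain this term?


Checking each document for 'cat':
Doc 1: present
Doc 2: absent
Doc 3: present
Doc 4: absent
df = sum of presences = 1 + 0 + 1 + 0 = 2

2


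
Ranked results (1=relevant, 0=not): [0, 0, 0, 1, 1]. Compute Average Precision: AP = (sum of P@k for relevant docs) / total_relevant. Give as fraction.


Computing P@k for each relevant position:
Position 1: not relevant
Position 2: not relevant
Position 3: not relevant
Position 4: relevant, P@4 = 1/4 = 1/4
Position 5: relevant, P@5 = 2/5 = 2/5
Sum of P@k = 1/4 + 2/5 = 13/20
AP = 13/20 / 2 = 13/40

13/40


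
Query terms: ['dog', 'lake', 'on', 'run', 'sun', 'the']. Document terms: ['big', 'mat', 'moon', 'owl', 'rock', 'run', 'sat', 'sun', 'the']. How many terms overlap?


Query terms: ['dog', 'lake', 'on', 'run', 'sun', 'the']
Document terms: ['big', 'mat', 'moon', 'owl', 'rock', 'run', 'sat', 'sun', 'the']
Common terms: ['run', 'sun', 'the']
Overlap count = 3

3


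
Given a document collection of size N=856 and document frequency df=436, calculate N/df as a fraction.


IDF ratio = N / df
= 856 / 436
= 214/109

214/109


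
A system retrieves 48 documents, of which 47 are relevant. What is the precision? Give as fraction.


Precision = relevant_retrieved / total_retrieved
= 47 / 48
= 47 / (47 + 1)
= 47/48

47/48


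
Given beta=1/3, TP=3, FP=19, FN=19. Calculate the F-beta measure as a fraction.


P = TP/(TP+FP) = 3/22 = 3/22
R = TP/(TP+FN) = 3/22 = 3/22
beta^2 = 1/3^2 = 1/9
(1 + beta^2) = 10/9
Numerator = (1+beta^2)*P*R = 5/242
Denominator = beta^2*P + R = 1/66 + 3/22 = 5/33
F_beta = 3/22

3/22


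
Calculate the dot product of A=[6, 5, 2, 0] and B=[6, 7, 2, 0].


Dot product = sum of element-wise products
A[0]*B[0] = 6*6 = 36
A[1]*B[1] = 5*7 = 35
A[2]*B[2] = 2*2 = 4
A[3]*B[3] = 0*0 = 0
Sum = 36 + 35 + 4 + 0 = 75

75


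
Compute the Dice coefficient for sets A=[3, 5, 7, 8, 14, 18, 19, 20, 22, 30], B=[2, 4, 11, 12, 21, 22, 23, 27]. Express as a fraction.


A intersect B = [22]
|A intersect B| = 1
|A| = 10, |B| = 8
Dice = 2*1 / (10+8)
= 2 / 18 = 1/9

1/9


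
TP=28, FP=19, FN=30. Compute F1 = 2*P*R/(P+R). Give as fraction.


F1 = 2 * P * R / (P + R)
P = TP/(TP+FP) = 28/47 = 28/47
R = TP/(TP+FN) = 28/58 = 14/29
2 * P * R = 2 * 28/47 * 14/29 = 784/1363
P + R = 28/47 + 14/29 = 1470/1363
F1 = 784/1363 / 1470/1363 = 8/15

8/15


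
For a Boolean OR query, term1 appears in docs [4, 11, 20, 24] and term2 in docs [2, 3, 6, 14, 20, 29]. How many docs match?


Boolean OR: find union of posting lists
term1 docs: [4, 11, 20, 24]
term2 docs: [2, 3, 6, 14, 20, 29]
Union: [2, 3, 4, 6, 11, 14, 20, 24, 29]
|union| = 9

9


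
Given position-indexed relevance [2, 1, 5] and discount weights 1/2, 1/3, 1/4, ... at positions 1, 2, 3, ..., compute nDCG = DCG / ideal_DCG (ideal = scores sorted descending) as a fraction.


Position discount weights w_i = 1/(i+1) for i=1..3:
Weights = [1/2, 1/3, 1/4]
Actual relevance: [2, 1, 5]
DCG = 2/2 + 1/3 + 5/4 = 31/12
Ideal relevance (sorted desc): [5, 2, 1]
Ideal DCG = 5/2 + 2/3 + 1/4 = 41/12
nDCG = DCG / ideal_DCG = 31/12 / 41/12 = 31/41

31/41


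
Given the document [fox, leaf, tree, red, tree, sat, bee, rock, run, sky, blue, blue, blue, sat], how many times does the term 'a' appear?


Document has 14 words
Scanning for 'a':
Term not found in document
Count = 0

0


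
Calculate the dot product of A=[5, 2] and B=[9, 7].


Dot product = sum of element-wise products
A[0]*B[0] = 5*9 = 45
A[1]*B[1] = 2*7 = 14
Sum = 45 + 14 = 59

59


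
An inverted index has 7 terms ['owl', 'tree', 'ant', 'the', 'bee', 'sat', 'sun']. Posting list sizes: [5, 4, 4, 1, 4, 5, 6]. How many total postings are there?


Summing posting list sizes:
'owl': 5 postings
'tree': 4 postings
'ant': 4 postings
'the': 1 postings
'bee': 4 postings
'sat': 5 postings
'sun': 6 postings
Total = 5 + 4 + 4 + 1 + 4 + 5 + 6 = 29

29


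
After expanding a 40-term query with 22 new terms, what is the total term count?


Original terms: 40
Expansion terms: 22
Total = 40 + 22 = 62

62


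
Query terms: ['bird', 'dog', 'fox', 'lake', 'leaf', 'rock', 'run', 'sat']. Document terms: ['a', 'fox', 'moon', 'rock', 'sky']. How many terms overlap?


Query terms: ['bird', 'dog', 'fox', 'lake', 'leaf', 'rock', 'run', 'sat']
Document terms: ['a', 'fox', 'moon', 'rock', 'sky']
Common terms: ['fox', 'rock']
Overlap count = 2

2


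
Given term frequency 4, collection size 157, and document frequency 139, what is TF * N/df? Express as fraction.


TF * (N/df)
= 4 * (157/139)
= 4 * 157/139
= 628/139

628/139


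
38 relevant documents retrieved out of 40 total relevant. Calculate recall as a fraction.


Recall = retrieved_relevant / total_relevant
= 38 / 40
= 38 / (38 + 2)
= 19/20

19/20


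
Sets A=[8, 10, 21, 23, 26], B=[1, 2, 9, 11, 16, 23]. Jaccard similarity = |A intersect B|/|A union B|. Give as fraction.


A intersect B = [23]
|A intersect B| = 1
A union B = [1, 2, 8, 9, 10, 11, 16, 21, 23, 26]
|A union B| = 10
Jaccard = 1/10 = 1/10

1/10


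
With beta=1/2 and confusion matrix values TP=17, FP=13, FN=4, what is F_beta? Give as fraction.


P = TP/(TP+FP) = 17/30 = 17/30
R = TP/(TP+FN) = 17/21 = 17/21
beta^2 = 1/2^2 = 1/4
(1 + beta^2) = 5/4
Numerator = (1+beta^2)*P*R = 289/504
Denominator = beta^2*P + R = 17/120 + 17/21 = 799/840
F_beta = 85/141

85/141


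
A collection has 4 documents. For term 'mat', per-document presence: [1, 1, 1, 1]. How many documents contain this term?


Checking each document for 'mat':
Doc 1: present
Doc 2: present
Doc 3: present
Doc 4: present
df = sum of presences = 1 + 1 + 1 + 1 = 4

4


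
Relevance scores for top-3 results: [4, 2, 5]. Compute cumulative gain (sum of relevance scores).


Cumulative Gain = sum of relevance scores
Position 1: rel=4, running sum=4
Position 2: rel=2, running sum=6
Position 3: rel=5, running sum=11
CG = 11

11


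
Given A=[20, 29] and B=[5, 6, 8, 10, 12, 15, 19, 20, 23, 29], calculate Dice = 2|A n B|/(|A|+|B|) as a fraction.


A intersect B = [20, 29]
|A intersect B| = 2
|A| = 2, |B| = 10
Dice = 2*2 / (2+10)
= 4 / 12 = 1/3

1/3


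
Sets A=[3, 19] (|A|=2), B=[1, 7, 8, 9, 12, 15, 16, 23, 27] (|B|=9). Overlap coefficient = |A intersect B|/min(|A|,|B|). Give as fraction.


A intersect B = []
|A intersect B| = 0
min(|A|, |B|) = min(2, 9) = 2
Overlap = 0 / 2 = 0

0


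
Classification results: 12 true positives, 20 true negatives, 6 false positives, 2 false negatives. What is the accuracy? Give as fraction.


Accuracy = (TP + TN) / (TP + TN + FP + FN)
TP + TN = 12 + 20 = 32
Total = 12 + 20 + 6 + 2 = 40
Accuracy = 32 / 40 = 4/5

4/5


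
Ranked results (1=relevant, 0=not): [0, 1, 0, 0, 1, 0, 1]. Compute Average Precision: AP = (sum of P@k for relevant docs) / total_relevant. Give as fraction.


Computing P@k for each relevant position:
Position 1: not relevant
Position 2: relevant, P@2 = 1/2 = 1/2
Position 3: not relevant
Position 4: not relevant
Position 5: relevant, P@5 = 2/5 = 2/5
Position 6: not relevant
Position 7: relevant, P@7 = 3/7 = 3/7
Sum of P@k = 1/2 + 2/5 + 3/7 = 93/70
AP = 93/70 / 3 = 31/70

31/70


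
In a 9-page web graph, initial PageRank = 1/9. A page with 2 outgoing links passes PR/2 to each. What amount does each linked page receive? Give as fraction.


Initial PR = 1/9 = 1/9
Outlinks = 2
Contribution per link = PR / outlinks
= 1/9 / 2
= 1/18

1/18


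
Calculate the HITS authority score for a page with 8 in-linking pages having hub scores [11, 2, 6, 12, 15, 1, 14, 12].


Authority = sum of hub scores of in-linkers
In-link 1: hub score = 11
In-link 2: hub score = 2
In-link 3: hub score = 6
In-link 4: hub score = 12
In-link 5: hub score = 15
In-link 6: hub score = 1
In-link 7: hub score = 14
In-link 8: hub score = 12
Authority = 11 + 2 + 6 + 12 + 15 + 1 + 14 + 12 = 73

73


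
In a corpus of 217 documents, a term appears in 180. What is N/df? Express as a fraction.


IDF ratio = N / df
= 217 / 180
= 217/180

217/180


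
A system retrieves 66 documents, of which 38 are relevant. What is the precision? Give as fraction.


Precision = relevant_retrieved / total_retrieved
= 38 / 66
= 38 / (38 + 28)
= 19/33

19/33


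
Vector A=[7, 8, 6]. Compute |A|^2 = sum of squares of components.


|A|^2 = sum of squared components
A[0]^2 = 7^2 = 49
A[1]^2 = 8^2 = 64
A[2]^2 = 6^2 = 36
Sum = 49 + 64 + 36 = 149

149


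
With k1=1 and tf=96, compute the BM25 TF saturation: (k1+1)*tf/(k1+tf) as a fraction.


BM25 TF component = (k1+1)*tf / (k1+tf)
k1 = 1, tf = 96
Numerator = (1+1)*96 = 192
Denominator = 1 + 96 = 97
= 192/97 = 192/97

192/97


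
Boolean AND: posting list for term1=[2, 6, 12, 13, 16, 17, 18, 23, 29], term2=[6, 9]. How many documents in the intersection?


Boolean AND: find intersection of posting lists
term1 docs: [2, 6, 12, 13, 16, 17, 18, 23, 29]
term2 docs: [6, 9]
Intersection: [6]
|intersection| = 1

1


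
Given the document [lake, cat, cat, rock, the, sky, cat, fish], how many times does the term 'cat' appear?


Document has 8 words
Scanning for 'cat':
Found at positions: [1, 2, 6]
Count = 3

3


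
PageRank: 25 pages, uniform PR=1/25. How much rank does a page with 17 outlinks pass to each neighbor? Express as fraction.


Initial PR = 1/25 = 1/25
Outlinks = 17
Contribution per link = PR / outlinks
= 1/25 / 17
= 1/425

1/425


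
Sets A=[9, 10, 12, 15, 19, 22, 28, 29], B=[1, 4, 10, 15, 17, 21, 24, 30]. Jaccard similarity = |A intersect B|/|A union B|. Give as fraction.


A intersect B = [10, 15]
|A intersect B| = 2
A union B = [1, 4, 9, 10, 12, 15, 17, 19, 21, 22, 24, 28, 29, 30]
|A union B| = 14
Jaccard = 2/14 = 1/7

1/7


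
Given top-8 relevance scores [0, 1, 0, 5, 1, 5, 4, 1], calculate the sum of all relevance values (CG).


Cumulative Gain = sum of relevance scores
Position 1: rel=0, running sum=0
Position 2: rel=1, running sum=1
Position 3: rel=0, running sum=1
Position 4: rel=5, running sum=6
Position 5: rel=1, running sum=7
Position 6: rel=5, running sum=12
Position 7: rel=4, running sum=16
Position 8: rel=1, running sum=17
CG = 17

17


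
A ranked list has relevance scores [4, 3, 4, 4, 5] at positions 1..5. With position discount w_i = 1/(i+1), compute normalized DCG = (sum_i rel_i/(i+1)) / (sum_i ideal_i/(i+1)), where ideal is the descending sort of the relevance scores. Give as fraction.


Position discount weights w_i = 1/(i+1) for i=1..5:
Weights = [1/2, 1/3, 1/4, 1/5, 1/6]
Actual relevance: [4, 3, 4, 4, 5]
DCG = 4/2 + 3/3 + 4/4 + 4/5 + 5/6 = 169/30
Ideal relevance (sorted desc): [5, 4, 4, 4, 3]
Ideal DCG = 5/2 + 4/3 + 4/4 + 4/5 + 3/6 = 92/15
nDCG = DCG / ideal_DCG = 169/30 / 92/15 = 169/184

169/184


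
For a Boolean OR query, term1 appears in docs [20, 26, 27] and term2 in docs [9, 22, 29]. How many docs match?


Boolean OR: find union of posting lists
term1 docs: [20, 26, 27]
term2 docs: [9, 22, 29]
Union: [9, 20, 22, 26, 27, 29]
|union| = 6

6


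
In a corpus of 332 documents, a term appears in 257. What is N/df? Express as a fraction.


IDF ratio = N / df
= 332 / 257
= 332/257

332/257


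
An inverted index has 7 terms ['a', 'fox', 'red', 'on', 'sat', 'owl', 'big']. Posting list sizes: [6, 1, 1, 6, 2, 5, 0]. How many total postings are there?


Summing posting list sizes:
'a': 6 postings
'fox': 1 postings
'red': 1 postings
'on': 6 postings
'sat': 2 postings
'owl': 5 postings
'big': 0 postings
Total = 6 + 1 + 1 + 6 + 2 + 5 + 0 = 21

21


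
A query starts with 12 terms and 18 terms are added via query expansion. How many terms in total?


Original terms: 12
Expansion terms: 18
Total = 12 + 18 = 30

30


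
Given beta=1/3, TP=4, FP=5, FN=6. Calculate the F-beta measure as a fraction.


P = TP/(TP+FP) = 4/9 = 4/9
R = TP/(TP+FN) = 4/10 = 2/5
beta^2 = 1/3^2 = 1/9
(1 + beta^2) = 10/9
Numerator = (1+beta^2)*P*R = 16/81
Denominator = beta^2*P + R = 4/81 + 2/5 = 182/405
F_beta = 40/91

40/91


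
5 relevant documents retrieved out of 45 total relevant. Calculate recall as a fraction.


Recall = retrieved_relevant / total_relevant
= 5 / 45
= 5 / (5 + 40)
= 1/9

1/9


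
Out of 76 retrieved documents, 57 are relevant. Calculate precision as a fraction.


Precision = relevant_retrieved / total_retrieved
= 57 / 76
= 57 / (57 + 19)
= 3/4

3/4


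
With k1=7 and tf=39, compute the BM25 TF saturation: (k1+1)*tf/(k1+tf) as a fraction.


BM25 TF component = (k1+1)*tf / (k1+tf)
k1 = 7, tf = 39
Numerator = (7+1)*39 = 312
Denominator = 7 + 39 = 46
= 312/46 = 156/23

156/23


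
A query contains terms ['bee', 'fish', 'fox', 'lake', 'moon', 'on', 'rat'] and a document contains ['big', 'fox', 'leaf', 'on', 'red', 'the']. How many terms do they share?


Query terms: ['bee', 'fish', 'fox', 'lake', 'moon', 'on', 'rat']
Document terms: ['big', 'fox', 'leaf', 'on', 'red', 'the']
Common terms: ['fox', 'on']
Overlap count = 2

2


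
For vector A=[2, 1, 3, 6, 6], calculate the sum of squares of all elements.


|A|^2 = sum of squared components
A[0]^2 = 2^2 = 4
A[1]^2 = 1^2 = 1
A[2]^2 = 3^2 = 9
A[3]^2 = 6^2 = 36
A[4]^2 = 6^2 = 36
Sum = 4 + 1 + 9 + 36 + 36 = 86

86


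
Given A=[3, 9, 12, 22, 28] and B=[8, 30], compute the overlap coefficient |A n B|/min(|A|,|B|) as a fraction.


A intersect B = []
|A intersect B| = 0
min(|A|, |B|) = min(5, 2) = 2
Overlap = 0 / 2 = 0

0


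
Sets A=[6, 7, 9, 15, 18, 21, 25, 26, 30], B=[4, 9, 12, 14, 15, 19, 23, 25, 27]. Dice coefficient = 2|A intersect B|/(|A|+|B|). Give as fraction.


A intersect B = [9, 15, 25]
|A intersect B| = 3
|A| = 9, |B| = 9
Dice = 2*3 / (9+9)
= 6 / 18 = 1/3

1/3


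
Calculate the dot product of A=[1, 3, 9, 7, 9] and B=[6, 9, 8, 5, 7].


Dot product = sum of element-wise products
A[0]*B[0] = 1*6 = 6
A[1]*B[1] = 3*9 = 27
A[2]*B[2] = 9*8 = 72
A[3]*B[3] = 7*5 = 35
A[4]*B[4] = 9*7 = 63
Sum = 6 + 27 + 72 + 35 + 63 = 203

203


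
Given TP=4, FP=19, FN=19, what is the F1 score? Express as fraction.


F1 = 2 * P * R / (P + R)
P = TP/(TP+FP) = 4/23 = 4/23
R = TP/(TP+FN) = 4/23 = 4/23
2 * P * R = 2 * 4/23 * 4/23 = 32/529
P + R = 4/23 + 4/23 = 8/23
F1 = 32/529 / 8/23 = 4/23

4/23


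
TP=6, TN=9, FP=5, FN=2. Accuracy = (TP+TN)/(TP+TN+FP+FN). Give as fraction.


Accuracy = (TP + TN) / (TP + TN + FP + FN)
TP + TN = 6 + 9 = 15
Total = 6 + 9 + 5 + 2 = 22
Accuracy = 15 / 22 = 15/22

15/22


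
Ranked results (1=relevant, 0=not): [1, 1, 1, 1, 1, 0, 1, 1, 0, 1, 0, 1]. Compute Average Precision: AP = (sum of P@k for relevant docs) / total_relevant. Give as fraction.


Computing P@k for each relevant position:
Position 1: relevant, P@1 = 1/1 = 1
Position 2: relevant, P@2 = 2/2 = 1
Position 3: relevant, P@3 = 3/3 = 1
Position 4: relevant, P@4 = 4/4 = 1
Position 5: relevant, P@5 = 5/5 = 1
Position 6: not relevant
Position 7: relevant, P@7 = 6/7 = 6/7
Position 8: relevant, P@8 = 7/8 = 7/8
Position 9: not relevant
Position 10: relevant, P@10 = 8/10 = 4/5
Position 11: not relevant
Position 12: relevant, P@12 = 9/12 = 3/4
Sum of P@k = 1 + 1 + 1 + 1 + 1 + 6/7 + 7/8 + 4/5 + 3/4 = 2319/280
AP = 2319/280 / 9 = 773/840

773/840


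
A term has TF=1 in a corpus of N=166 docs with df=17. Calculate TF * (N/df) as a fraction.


TF * (N/df)
= 1 * (166/17)
= 1 * 166/17
= 166/17

166/17


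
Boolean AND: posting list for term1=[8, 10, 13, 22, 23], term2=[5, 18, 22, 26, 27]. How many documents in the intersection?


Boolean AND: find intersection of posting lists
term1 docs: [8, 10, 13, 22, 23]
term2 docs: [5, 18, 22, 26, 27]
Intersection: [22]
|intersection| = 1

1


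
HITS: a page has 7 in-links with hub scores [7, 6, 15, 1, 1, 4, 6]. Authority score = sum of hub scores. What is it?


Authority = sum of hub scores of in-linkers
In-link 1: hub score = 7
In-link 2: hub score = 6
In-link 3: hub score = 15
In-link 4: hub score = 1
In-link 5: hub score = 1
In-link 6: hub score = 4
In-link 7: hub score = 6
Authority = 7 + 6 + 15 + 1 + 1 + 4 + 6 = 40

40


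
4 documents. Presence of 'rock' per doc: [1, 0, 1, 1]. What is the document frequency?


Checking each document for 'rock':
Doc 1: present
Doc 2: absent
Doc 3: present
Doc 4: present
df = sum of presences = 1 + 0 + 1 + 1 = 3

3


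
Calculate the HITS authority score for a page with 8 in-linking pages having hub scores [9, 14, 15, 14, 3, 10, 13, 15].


Authority = sum of hub scores of in-linkers
In-link 1: hub score = 9
In-link 2: hub score = 14
In-link 3: hub score = 15
In-link 4: hub score = 14
In-link 5: hub score = 3
In-link 6: hub score = 10
In-link 7: hub score = 13
In-link 8: hub score = 15
Authority = 9 + 14 + 15 + 14 + 3 + 10 + 13 + 15 = 93

93


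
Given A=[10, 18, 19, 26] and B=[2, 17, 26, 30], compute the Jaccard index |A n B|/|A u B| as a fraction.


A intersect B = [26]
|A intersect B| = 1
A union B = [2, 10, 17, 18, 19, 26, 30]
|A union B| = 7
Jaccard = 1/7 = 1/7

1/7


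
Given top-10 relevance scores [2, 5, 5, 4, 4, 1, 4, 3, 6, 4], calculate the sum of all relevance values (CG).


Cumulative Gain = sum of relevance scores
Position 1: rel=2, running sum=2
Position 2: rel=5, running sum=7
Position 3: rel=5, running sum=12
Position 4: rel=4, running sum=16
Position 5: rel=4, running sum=20
Position 6: rel=1, running sum=21
Position 7: rel=4, running sum=25
Position 8: rel=3, running sum=28
Position 9: rel=6, running sum=34
Position 10: rel=4, running sum=38
CG = 38

38


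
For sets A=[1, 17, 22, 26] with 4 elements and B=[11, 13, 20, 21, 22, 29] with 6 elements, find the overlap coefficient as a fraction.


A intersect B = [22]
|A intersect B| = 1
min(|A|, |B|) = min(4, 6) = 4
Overlap = 1 / 4 = 1/4

1/4
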